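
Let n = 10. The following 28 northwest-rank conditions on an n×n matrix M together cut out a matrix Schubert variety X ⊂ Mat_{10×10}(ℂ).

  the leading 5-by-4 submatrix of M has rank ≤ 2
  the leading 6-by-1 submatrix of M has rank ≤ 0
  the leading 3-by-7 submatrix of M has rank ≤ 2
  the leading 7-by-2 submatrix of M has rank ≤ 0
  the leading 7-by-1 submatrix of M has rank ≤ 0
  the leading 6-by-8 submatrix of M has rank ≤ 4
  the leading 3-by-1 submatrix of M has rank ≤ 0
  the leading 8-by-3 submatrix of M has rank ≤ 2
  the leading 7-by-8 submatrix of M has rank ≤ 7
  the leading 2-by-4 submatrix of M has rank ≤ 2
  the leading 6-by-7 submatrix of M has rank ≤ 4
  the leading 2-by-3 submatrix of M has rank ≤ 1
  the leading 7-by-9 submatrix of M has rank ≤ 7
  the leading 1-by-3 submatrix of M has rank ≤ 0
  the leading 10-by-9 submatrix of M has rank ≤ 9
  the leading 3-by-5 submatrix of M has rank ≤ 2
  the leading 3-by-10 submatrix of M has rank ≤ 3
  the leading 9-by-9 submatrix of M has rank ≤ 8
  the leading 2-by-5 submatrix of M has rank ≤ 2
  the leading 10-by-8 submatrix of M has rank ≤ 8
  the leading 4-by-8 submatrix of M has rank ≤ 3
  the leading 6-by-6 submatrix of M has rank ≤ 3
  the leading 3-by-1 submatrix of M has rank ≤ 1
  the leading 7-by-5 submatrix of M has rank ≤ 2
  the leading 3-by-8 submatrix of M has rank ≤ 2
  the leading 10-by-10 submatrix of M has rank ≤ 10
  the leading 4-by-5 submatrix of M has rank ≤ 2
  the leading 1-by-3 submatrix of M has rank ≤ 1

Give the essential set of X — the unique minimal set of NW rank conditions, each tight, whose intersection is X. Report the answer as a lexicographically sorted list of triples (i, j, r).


Computing R[i][j] = min implied NW-rank bound (n=10, 28 conditions):

  0 | 0 | 0 | 1 | 1 | 1 | 1 | 1 | 1 | 1
  0 | 0 | 1 | 2 | 2 | 2 | 2 | 2 | 2 | 2
  0 | 0 | 1 | 2 | 2 | 2 | 2 | 2 | 3 | 3
  0 | 0 | 1 | 2 | 2 | 3 | 3 | 3 | 4 | 4
  0 | 0 | 1 | 2 | 2 | 3 | 4 | 4 | 5 | 5
  0 | 0 | 1 | 2 | 2 | 3 | 4 | 4 | 5 | 6
  0 | 0 | 1 | 2 | 2 | 3 | 4 | 5 | 6 | 7
  1 | 1 | 2 | 3 | 3 | 4 | 5 | 6 | 7 | 8
  1 | 2 | 3 | 4 | 4 | 5 | 6 | 7 | 8 | 9
  1 | 2 | 3 | 4 | 5 | 6 | 7 | 8 | 9 | 10

so w = (4, 3, 9, 6, 7, 10, 8, 1, 2, 5).

5 SE-corners of the 24-cell Rothe diagram give Ess(w):

[(1, 3, 0), (3, 8, 2), (6, 8, 4), (7, 2, 0), (7, 5, 2)]


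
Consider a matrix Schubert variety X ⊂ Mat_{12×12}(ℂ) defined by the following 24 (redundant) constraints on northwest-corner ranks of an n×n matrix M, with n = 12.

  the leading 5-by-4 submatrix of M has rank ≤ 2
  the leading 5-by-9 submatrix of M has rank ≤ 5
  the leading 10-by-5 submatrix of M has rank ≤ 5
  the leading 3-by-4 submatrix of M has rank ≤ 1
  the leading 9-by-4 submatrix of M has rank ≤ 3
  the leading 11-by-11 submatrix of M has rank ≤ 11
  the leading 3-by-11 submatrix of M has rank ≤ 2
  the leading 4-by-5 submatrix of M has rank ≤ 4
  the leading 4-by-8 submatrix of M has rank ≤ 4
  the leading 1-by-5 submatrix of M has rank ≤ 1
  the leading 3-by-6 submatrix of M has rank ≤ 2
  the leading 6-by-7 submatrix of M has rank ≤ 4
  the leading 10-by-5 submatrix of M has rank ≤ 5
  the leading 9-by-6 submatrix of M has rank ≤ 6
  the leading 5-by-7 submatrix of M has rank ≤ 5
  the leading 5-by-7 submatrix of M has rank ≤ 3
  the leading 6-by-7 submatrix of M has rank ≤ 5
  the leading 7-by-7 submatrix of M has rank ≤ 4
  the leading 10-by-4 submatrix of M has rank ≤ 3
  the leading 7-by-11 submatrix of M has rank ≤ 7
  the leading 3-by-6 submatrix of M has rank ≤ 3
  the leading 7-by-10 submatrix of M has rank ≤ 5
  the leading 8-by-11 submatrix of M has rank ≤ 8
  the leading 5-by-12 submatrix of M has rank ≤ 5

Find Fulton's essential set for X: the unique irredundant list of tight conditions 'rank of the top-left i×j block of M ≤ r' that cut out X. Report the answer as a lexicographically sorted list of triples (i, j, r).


Reconstructing r_w from the 24 given conditions:

  R[1]: 1, 1, 1, 1, 1, 1, 1, 1, 1, 1, 1, 1
  R[2]: 1, 1, 1, 1, 2, 2, 2, 2, 2, 2, 2, 2
  R[3]: 1, 1, 1, 1, 2, 2, 2, 2, 2, 2, 2, 3
  R[4]: 1, 2, 2, 2, 3, 3, 3, 3, 3, 3, 3, 4
  R[5]: 1, 2, 2, 2, 3, 3, 3, 4, 4, 4, 4, 5
  R[6]: 1, 2, 3, 3, 4, 4, 4, 5, 5, 5, 5, 6
  R[7]: 1, 2, 3, 3, 4, 4, 4, 5, 5, 5, 6, 7
  R[8]: 1, 2, 3, 3, 4, 5, 5, 6, 6, 6, 7, 8
  R[9]: 1, 2, 3, 3, 4, 5, 6, 7, 7, 7, 8, 9
  R[10]: 1, 2, 3, 3, 4, 5, 6, 7, 8, 8, 9, 10
  R[11]: 1, 2, 3, 4, 5, 6, 7, 8, 9, 9, 10, 11
  R[12]: 1, 2, 3, 4, 5, 6, 7, 8, 9, 10, 11, 12

hence w(1..12) = (1, 5, 12, 2, 8, 3, 11, 6, 7, 9, 4, 10).

Rothe diagram D(w) (24 cells), 7 SE-corners (essential conditions):

[(3, 4, 1), (3, 11, 2), (5, 4, 2), (5, 7, 3), (7, 7, 4), (7, 10, 5), (10, 4, 3)]


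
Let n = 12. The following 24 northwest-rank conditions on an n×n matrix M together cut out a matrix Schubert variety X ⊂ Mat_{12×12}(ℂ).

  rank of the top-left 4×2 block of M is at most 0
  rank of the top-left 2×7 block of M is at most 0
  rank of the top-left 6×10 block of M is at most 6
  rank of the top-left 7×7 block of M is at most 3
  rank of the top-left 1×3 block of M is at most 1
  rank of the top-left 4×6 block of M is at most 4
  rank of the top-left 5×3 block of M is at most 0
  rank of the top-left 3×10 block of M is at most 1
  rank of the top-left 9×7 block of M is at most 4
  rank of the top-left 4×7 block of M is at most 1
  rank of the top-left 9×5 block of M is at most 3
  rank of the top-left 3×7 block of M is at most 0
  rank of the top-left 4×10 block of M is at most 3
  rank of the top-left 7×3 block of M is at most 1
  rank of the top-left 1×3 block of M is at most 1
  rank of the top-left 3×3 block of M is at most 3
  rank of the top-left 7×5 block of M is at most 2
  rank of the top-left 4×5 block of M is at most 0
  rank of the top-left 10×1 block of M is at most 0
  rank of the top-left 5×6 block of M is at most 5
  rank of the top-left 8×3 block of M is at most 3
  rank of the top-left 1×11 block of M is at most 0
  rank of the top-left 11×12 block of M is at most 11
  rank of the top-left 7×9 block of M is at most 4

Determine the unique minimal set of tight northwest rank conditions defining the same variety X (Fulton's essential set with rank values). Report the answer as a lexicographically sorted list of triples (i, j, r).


Propagating the 24 rank bounds to every northwest block:

  0 0 0 0 0 0 0 0 0 0 0 1
  0 0 0 0 0 0 0 1 1 1 1 2
  0 0 0 0 0 0 0 1 1 1 2 3
  0 0 0 0 0 1 1 2 2 2 3 4
  0 0 0 1 1 2 2 3 3 3 4 5
  0 1 1 2 2 3 3 4 4 4 5 6
  0 1 1 2 2 3 3 4 4 5 6 7
  0 1 2 3 3 4 4 5 5 6 7 8
  0 1 2 3 3 4 4 5 6 7 8 9
  0 1 2 3 4 5 5 6 7 8 9 10
  1 2 3 4 5 6 6 7 8 9 10 11
  1 2 3 4 5 6 7 8 9 10 11 12

reading off 1-entries of Δ²R: w = (12, 8, 11, 6, 4, 2, 10, 3, 9, 5, 1, 7).

D(w) has 46 cells with 12 SE-corners; essential set:

[(1, 11, 0), (3, 7, 0), (3, 10, 1), (4, 5, 0), (5, 3, 0), (7, 3, 1), (7, 5, 2), (7, 7, 3), (7, 9, 4), (9, 5, 3), (9, 7, 4), (10, 1, 0)]


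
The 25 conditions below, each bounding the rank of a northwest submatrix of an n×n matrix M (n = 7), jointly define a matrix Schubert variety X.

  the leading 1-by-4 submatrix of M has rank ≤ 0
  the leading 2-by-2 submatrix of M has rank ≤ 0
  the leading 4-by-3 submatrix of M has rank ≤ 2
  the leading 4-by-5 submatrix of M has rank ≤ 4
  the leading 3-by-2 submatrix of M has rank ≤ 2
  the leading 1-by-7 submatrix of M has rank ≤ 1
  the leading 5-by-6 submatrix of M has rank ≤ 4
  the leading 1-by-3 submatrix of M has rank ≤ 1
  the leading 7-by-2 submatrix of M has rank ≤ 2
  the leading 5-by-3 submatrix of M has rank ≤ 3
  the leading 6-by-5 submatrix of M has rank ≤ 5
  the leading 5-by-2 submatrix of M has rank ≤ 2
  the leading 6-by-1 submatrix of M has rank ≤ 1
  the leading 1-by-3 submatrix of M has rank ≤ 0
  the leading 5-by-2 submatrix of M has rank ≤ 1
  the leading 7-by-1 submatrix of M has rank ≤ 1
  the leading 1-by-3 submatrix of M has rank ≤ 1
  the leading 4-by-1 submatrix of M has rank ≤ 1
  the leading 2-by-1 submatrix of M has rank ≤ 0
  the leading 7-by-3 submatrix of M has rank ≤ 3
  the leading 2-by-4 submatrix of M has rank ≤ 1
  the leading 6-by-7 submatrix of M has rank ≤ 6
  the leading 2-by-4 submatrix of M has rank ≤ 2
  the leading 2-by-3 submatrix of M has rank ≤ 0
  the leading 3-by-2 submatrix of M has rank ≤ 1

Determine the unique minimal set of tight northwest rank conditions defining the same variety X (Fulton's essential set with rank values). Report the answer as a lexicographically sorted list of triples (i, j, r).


The tightest implied rank at each (i,j), from the 25 conditions:

  0, 0, 0, 0, 1, 1, 1
  0, 0, 0, 1, 2, 2, 2
  1, 1, 1, 2, 3, 3, 3
  1, 1, 2, 3, 4, 4, 4
  1, 1, 2, 3, 4, 4, 5
  1, 2, 3, 4, 5, 5, 6
  1, 2, 3, 4, 5, 6, 7

hence w(1..7) = (5, 4, 1, 3, 7, 2, 6).

4 SE-corners of the 10-cell Rothe diagram give Ess(w):

[(1, 4, 0), (2, 3, 0), (5, 2, 1), (5, 6, 4)]


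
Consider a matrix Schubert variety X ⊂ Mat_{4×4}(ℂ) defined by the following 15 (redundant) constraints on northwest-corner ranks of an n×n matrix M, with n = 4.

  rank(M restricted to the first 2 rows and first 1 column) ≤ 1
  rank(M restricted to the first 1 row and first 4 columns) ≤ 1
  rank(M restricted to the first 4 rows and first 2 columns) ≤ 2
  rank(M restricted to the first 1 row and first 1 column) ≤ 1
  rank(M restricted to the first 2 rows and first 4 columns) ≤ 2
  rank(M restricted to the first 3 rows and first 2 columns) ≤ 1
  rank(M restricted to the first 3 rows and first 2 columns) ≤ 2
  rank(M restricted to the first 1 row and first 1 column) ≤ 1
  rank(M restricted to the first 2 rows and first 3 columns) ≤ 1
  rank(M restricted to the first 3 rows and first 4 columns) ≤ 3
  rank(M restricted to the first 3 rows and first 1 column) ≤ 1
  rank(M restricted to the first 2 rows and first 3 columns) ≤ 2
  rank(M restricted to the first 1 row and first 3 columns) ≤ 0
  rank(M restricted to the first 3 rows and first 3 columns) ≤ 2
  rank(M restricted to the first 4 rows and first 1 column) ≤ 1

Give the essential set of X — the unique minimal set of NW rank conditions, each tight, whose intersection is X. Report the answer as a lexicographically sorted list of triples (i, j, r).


Recovering R(i,j) via the rank-extension bound from the 15 conditions:

  row 1: 0, 0, 0, 1
  row 2: 1, 1, 1, 2
  row 3: 1, 1, 2, 3
  row 4: 1, 2, 3, 4

giving w = (4, 1, 3, 2) via Δ²R.

D(w) has 4 cells with 2 SE-corners; essential set:

[(1, 3, 0), (3, 2, 1)]


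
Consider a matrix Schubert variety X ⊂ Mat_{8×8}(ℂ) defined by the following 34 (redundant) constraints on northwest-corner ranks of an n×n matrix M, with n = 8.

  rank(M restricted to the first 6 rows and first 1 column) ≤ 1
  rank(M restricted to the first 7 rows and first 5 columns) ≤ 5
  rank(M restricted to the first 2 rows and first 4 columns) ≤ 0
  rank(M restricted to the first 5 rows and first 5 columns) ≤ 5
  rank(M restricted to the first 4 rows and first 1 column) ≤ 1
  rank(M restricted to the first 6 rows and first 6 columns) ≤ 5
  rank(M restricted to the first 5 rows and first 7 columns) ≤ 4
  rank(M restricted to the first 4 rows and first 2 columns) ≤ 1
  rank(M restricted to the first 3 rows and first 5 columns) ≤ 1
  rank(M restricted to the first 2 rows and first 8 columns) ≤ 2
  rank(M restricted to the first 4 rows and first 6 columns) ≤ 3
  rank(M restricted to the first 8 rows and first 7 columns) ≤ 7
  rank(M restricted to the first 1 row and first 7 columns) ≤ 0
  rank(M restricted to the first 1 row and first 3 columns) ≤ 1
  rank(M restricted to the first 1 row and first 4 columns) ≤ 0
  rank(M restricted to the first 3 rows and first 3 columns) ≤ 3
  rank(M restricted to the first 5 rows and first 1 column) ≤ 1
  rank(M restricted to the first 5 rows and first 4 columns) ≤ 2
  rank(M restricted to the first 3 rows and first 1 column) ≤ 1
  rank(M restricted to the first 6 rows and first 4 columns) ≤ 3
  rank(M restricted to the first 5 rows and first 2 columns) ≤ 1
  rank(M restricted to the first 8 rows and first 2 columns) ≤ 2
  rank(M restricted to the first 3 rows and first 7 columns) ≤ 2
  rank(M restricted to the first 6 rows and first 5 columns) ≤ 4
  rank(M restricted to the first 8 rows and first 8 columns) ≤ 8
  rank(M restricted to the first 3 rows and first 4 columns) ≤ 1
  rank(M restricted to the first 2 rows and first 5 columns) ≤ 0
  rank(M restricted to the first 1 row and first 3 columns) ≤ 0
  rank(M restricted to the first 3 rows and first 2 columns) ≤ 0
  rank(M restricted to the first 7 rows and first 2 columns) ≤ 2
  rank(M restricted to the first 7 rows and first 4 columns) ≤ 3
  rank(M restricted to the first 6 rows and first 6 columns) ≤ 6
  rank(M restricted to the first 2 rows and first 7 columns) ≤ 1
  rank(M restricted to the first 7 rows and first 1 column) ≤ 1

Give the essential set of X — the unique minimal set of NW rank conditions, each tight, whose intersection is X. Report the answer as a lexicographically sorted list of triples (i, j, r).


Propagating the 34 rank bounds to every northwest block:

  R[1]: 0 0 0 0 0 0 0 1
  R[2]: 0 0 0 0 0 1 1 2
  R[3]: 0 0 1 1 1 2 2 3
  R[4]: 1 1 2 2 2 3 3 4
  R[5]: 1 1 2 2 3 4 4 5
  R[6]: 1 2 3 3 4 5 5 6
  R[7]: 1 2 3 3 4 5 6 7
  R[8]: 1 2 3 4 5 6 7 8

giving w = (8, 6, 3, 1, 5, 2, 7, 4) via Δ²R.

|D(w)|=17, |Ess(w)|=6:

[(1, 7, 0), (2, 5, 0), (3, 2, 0), (5, 2, 1), (5, 4, 2), (7, 4, 3)]


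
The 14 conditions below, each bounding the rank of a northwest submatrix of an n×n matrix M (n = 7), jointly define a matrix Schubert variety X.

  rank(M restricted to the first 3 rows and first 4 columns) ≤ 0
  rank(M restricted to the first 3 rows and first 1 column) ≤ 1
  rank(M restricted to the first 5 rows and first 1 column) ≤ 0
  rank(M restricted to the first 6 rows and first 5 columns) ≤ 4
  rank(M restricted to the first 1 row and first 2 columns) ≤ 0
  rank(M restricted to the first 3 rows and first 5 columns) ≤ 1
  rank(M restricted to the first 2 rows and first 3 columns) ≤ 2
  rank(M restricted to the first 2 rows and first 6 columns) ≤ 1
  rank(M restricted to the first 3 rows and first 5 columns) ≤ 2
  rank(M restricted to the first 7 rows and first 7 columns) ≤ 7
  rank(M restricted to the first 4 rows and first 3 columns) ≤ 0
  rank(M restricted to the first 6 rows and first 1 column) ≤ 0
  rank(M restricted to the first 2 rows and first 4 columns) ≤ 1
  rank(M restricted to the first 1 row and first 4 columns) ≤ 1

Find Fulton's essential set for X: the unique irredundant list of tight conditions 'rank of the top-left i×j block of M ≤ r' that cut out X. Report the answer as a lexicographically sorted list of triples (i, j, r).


Propagating the 14 rank bounds to every northwest block:

  0  0  0  0  1  1  1
  0  0  0  0  1  1  2
  0  0  0  0  1  2  3
  0  0  0  1  2  3  4
  0  1  1  2  3  4  5
  0  1  2  3  4  5  6
  1  2  3  4  5  6  7

giving w = (5, 7, 6, 4, 2, 3, 1) via Δ²R.

|D(w)|=18, |Ess(w)|=4:

[(2, 6, 1), (3, 4, 0), (4, 3, 0), (6, 1, 0)]


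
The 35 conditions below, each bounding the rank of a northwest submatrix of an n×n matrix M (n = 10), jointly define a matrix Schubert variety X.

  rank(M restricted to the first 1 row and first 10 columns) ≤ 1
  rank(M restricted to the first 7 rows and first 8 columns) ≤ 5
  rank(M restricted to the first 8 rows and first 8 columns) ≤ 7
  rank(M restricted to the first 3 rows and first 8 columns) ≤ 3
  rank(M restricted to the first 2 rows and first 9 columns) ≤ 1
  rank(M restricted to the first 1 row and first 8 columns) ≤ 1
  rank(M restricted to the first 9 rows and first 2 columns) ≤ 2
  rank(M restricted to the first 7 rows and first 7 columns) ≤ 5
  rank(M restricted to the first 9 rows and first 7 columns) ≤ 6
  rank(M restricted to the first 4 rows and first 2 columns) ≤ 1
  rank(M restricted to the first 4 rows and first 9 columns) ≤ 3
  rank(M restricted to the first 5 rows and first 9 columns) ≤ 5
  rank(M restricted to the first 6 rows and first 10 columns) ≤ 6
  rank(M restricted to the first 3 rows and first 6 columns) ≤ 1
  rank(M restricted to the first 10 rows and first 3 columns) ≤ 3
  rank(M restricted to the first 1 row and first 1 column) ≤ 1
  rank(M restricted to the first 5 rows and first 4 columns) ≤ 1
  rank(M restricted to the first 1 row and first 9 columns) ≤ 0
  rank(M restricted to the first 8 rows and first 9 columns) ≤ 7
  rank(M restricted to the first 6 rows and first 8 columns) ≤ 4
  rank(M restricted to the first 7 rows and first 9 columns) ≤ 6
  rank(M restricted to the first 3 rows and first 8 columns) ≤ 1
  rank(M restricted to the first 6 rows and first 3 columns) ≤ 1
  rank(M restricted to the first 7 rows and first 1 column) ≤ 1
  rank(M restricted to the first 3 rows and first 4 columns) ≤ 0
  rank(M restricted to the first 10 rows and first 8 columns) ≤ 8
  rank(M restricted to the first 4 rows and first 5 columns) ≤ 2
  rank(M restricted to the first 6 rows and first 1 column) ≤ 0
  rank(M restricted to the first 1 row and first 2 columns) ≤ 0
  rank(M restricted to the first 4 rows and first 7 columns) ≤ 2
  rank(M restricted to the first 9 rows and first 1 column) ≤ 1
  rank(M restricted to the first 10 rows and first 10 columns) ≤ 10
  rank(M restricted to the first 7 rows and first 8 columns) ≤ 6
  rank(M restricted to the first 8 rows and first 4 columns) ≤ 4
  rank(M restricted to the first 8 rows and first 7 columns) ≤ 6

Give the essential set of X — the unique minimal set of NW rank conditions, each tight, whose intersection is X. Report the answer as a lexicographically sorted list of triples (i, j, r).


Reconstructing r_w from the 35 given conditions:

  R[1]: 0, 0, 0, 0, 0, 0, 0, 0, 0, 1
  R[2]: 0, 0, 0, 0, 1, 1, 1, 1, 1, 2
  R[3]: 0, 0, 0, 0, 1, 1, 1, 1, 2, 3
  R[4]: 0, 1, 1, 1, 2, 2, 2, 2, 3, 4
  R[5]: 0, 1, 1, 1, 2, 3, 3, 3, 4, 5
  R[6]: 0, 1, 1, 2, 3, 4, 4, 4, 5, 6
  R[7]: 1, 2, 2, 3, 4, 5, 5, 5, 6, 7
  R[8]: 1, 2, 3, 4, 5, 6, 6, 6, 7, 8
  R[9]: 1, 2, 3, 4, 5, 6, 6, 7, 8, 9
  R[10]: 1, 2, 3, 4, 5, 6, 7, 8, 9, 10

the unique w with this rank table is (10, 5, 9, 2, 6, 4, 1, 3, 8, 7).

ℓ(w)=27; the 7 essential cells (i,j,r):

[(1, 9, 0), (3, 4, 0), (3, 8, 1), (5, 4, 1), (6, 1, 0), (6, 3, 1), (9, 7, 6)]


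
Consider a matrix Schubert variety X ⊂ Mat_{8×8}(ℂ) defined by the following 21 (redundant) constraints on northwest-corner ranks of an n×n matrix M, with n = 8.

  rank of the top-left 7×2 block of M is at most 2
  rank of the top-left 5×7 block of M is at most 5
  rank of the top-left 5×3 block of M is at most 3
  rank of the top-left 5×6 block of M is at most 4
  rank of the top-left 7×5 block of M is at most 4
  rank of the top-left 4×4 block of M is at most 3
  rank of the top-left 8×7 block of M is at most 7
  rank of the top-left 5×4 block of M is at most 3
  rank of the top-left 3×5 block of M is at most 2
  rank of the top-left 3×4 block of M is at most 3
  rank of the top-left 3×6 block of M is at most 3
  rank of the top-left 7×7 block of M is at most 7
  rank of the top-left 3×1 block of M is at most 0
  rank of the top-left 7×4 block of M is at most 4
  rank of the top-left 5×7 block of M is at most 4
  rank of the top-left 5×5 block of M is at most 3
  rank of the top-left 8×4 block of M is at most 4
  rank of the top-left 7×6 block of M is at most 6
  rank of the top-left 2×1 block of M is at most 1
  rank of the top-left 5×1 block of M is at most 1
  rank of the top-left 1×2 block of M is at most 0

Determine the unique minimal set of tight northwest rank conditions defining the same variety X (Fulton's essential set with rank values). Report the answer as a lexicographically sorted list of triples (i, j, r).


Propagating the 21 rank bounds to every northwest block:

  row 1: 0  0  1  1  1  1  1  1
  row 2: 0  1  2  2  2  2  2  2
  row 3: 0  1  2  2  2  3  3  3
  row 4: 1  2  3  3  3  4  4  4
  row 5: 1  2  3  3  3  4  4  5
  row 6: 1  2  3  4  4  5  5  6
  row 7: 1  2  3  4  4  5  6  7
  row 8: 1  2  3  4  5  6  7  8

so w = (3, 2, 6, 1, 8, 4, 7, 5).

ℓ(w)=10; the 6 essential cells (i,j,r):

[(1, 2, 0), (3, 1, 0), (3, 5, 2), (5, 5, 3), (5, 7, 4), (7, 5, 4)]


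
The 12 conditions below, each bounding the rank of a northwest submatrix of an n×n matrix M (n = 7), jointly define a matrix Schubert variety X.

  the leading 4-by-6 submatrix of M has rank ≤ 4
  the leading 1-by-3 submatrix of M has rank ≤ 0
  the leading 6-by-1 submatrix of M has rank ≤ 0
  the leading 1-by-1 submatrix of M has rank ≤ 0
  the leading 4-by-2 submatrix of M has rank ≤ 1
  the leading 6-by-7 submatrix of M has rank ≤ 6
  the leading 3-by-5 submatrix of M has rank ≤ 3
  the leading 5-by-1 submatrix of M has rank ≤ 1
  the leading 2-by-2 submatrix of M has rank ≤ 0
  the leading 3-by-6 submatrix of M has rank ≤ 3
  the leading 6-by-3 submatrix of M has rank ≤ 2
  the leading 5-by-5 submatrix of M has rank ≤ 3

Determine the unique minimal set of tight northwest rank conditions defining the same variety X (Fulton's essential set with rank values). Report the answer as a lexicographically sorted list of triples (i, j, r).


Rank table r_w(7×7) implied by the 12 constraints:

  row 1: 0 | 0 | 0 | 1 | 1 | 1 | 1
  row 2: 0 | 0 | 1 | 2 | 2 | 2 | 2
  row 3: 0 | 1 | 2 | 3 | 3 | 3 | 3
  row 4: 0 | 1 | 2 | 3 | 3 | 4 | 4
  row 5: 0 | 1 | 2 | 3 | 3 | 4 | 5
  row 6: 0 | 1 | 2 | 3 | 4 | 5 | 6
  row 7: 1 | 2 | 3 | 4 | 5 | 6 | 7

the unique w with this rank table is (4, 3, 2, 6, 7, 5, 1).

4 SE-corners of the 11-cell Rothe diagram give Ess(w):

[(1, 3, 0), (2, 2, 0), (5, 5, 3), (6, 1, 0)]


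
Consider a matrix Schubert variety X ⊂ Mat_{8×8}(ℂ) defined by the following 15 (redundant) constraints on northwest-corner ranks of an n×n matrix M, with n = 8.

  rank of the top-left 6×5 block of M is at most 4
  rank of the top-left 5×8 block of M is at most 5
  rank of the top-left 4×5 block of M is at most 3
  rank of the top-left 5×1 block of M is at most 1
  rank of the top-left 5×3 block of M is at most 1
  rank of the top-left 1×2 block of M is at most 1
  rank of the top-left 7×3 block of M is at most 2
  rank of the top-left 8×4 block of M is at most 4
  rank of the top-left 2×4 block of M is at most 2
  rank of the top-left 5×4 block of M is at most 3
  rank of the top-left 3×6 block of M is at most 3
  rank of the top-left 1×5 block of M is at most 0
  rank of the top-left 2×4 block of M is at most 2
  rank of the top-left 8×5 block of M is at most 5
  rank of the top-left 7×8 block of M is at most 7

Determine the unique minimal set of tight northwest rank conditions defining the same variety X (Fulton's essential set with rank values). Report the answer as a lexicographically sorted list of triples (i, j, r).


The tightest implied rank at each (i,j), from the 15 conditions:

  i=1: 0, 0, 0, 0, 0, 1, 1, 1
  i=2: 1, 1, 1, 1, 1, 2, 2, 2
  i=3: 1, 1, 1, 2, 2, 3, 3, 3
  i=4: 1, 1, 1, 2, 3, 4, 4, 4
  i=5: 1, 1, 1, 2, 3, 4, 5, 5
  i=6: 1, 2, 2, 3, 4, 5, 6, 6
  i=7: 1, 2, 2, 3, 4, 5, 6, 7
  i=8: 1, 2, 3, 4, 5, 6, 7, 8

the unique w with this rank table is (6, 1, 4, 5, 7, 2, 8, 3).

Fulton essential set (3 of the 12 Rothe cells):

[(1, 5, 0), (5, 3, 1), (7, 3, 2)]


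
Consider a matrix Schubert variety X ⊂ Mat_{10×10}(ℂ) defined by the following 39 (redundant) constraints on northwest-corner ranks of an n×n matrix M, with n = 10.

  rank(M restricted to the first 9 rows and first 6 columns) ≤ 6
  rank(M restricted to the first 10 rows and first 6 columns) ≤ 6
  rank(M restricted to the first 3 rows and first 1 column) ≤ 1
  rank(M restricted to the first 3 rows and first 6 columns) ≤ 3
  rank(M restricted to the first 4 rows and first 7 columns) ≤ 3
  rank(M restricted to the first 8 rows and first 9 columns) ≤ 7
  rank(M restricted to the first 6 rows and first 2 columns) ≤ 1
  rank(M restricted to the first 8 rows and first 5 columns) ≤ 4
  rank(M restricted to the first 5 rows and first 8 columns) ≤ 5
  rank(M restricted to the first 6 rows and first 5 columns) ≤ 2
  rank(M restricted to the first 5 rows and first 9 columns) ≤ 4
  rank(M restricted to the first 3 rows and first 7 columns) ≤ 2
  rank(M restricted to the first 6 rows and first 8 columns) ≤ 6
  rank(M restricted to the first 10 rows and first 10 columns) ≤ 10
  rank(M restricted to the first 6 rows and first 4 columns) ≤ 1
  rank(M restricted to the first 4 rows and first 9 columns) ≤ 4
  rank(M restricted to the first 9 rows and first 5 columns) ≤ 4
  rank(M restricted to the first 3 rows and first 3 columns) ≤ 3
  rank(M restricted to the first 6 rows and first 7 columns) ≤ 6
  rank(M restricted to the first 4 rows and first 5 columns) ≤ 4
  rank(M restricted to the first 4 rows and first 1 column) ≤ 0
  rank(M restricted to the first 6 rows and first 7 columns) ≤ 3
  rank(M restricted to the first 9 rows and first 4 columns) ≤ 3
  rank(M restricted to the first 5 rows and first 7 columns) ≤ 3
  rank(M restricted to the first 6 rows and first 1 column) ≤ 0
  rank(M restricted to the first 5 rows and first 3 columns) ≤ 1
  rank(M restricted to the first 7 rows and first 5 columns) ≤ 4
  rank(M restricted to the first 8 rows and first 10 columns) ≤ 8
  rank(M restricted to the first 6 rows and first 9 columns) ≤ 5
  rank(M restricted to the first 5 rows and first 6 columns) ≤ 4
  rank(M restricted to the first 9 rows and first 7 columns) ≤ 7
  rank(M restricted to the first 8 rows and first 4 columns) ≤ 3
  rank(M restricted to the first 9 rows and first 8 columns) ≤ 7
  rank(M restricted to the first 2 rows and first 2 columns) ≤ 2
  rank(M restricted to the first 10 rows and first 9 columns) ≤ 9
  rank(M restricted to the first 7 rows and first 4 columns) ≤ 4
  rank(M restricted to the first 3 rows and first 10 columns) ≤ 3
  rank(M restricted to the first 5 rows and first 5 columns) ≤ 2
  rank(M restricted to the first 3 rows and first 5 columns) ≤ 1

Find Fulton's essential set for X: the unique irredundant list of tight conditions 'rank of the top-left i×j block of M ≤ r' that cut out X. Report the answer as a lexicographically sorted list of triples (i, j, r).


Reconstructing r_w from the 39 given conditions:

  i=1: 0  1  1  1  1  1  1  1  1  1
  i=2: 0  1  1  1  1  2  2  2  2  2
  i=3: 0  1  1  1  1  2  2  3  3  3
  i=4: 0  1  1  1  2  3  3  4  4  4
  i=5: 0  1  1  1  2  3  3  4  4  5
  i=6: 0  1  1  1  2  3  3  4  5  6
  i=7: 1  2  2  2  3  4  4  5  6  7
  i=8: 1  2  3  3  4  5  5  6  7  8
  i=9: 1  2  3  3  4  5  6  7  8  9
  i=10: 1  2  3  4  5  6  7  8  9  10

reading off 1-entries of Δ²R: w = (2, 6, 8, 5, 10, 9, 1, 3, 7, 4).

7 SE-corners of the 23-cell Rothe diagram give Ess(w):

[(3, 5, 1), (3, 7, 2), (5, 9, 4), (6, 1, 0), (6, 4, 1), (6, 7, 3), (9, 4, 3)]


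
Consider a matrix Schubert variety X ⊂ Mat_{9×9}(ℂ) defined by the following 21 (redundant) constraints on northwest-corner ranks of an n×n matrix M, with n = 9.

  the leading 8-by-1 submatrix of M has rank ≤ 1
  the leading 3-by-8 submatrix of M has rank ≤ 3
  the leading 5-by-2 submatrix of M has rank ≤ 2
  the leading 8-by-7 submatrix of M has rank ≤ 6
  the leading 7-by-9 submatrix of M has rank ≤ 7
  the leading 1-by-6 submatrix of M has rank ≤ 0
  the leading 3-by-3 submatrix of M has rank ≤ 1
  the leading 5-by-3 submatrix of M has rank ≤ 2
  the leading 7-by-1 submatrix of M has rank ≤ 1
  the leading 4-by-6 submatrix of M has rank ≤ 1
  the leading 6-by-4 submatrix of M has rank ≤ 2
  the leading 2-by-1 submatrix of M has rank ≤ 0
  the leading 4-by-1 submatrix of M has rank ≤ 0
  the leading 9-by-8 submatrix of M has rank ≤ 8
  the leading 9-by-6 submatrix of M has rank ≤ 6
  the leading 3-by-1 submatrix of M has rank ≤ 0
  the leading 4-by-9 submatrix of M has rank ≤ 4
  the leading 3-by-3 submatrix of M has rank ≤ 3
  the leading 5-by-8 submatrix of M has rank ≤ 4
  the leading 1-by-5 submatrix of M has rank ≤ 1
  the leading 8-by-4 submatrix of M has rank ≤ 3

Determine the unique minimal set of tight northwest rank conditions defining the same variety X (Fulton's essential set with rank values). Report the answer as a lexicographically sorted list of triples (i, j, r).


Propagating the 21 rank bounds to every northwest block:

  R[1]: 0 0 0 0 0 0 1 1 1
  R[2]: 0 1 1 1 1 1 2 2 2
  R[3]: 0 1 1 1 1 1 2 3 3
  R[4]: 0 1 1 1 1 1 2 3 4
  R[5]: 1 2 2 2 2 2 3 4 5
  R[6]: 1 2 2 2 3 3 4 5 6
  R[7]: 1 2 3 3 4 4 5 6 7
  R[8]: 1 2 3 3 4 5 6 7 8
  R[9]: 1 2 3 4 5 6 7 8 9

hence w(1..9) = (7, 2, 8, 9, 1, 5, 3, 6, 4).

Fulton essential set (5 of the 20 Rothe cells):

[(1, 6, 0), (4, 1, 0), (4, 6, 1), (6, 4, 2), (8, 4, 3)]


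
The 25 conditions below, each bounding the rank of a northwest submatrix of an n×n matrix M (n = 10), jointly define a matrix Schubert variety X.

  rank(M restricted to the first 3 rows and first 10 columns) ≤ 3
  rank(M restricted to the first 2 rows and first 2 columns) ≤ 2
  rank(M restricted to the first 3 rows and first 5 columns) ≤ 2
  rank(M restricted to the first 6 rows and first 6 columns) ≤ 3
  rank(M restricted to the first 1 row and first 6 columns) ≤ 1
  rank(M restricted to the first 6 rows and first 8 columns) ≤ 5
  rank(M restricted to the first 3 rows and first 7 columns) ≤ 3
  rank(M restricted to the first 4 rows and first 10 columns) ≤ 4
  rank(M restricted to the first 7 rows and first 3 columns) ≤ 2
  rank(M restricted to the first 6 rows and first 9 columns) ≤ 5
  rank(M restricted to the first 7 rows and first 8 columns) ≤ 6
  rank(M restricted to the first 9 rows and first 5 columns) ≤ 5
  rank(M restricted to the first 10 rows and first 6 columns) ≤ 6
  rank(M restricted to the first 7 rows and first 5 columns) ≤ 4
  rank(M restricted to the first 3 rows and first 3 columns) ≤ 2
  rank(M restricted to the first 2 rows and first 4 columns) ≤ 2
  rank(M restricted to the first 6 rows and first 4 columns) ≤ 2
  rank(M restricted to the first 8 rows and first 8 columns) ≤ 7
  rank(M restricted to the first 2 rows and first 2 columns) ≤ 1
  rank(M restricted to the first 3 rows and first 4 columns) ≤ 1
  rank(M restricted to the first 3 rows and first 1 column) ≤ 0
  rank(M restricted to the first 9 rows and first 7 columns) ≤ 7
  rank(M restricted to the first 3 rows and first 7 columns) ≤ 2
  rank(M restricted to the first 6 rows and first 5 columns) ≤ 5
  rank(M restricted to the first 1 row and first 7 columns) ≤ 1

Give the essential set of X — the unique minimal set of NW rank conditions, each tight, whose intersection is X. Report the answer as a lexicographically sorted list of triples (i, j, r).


Reconstructing r_w from the 25 given conditions:

  row 1: 0  1  1  1  1  1  1  1  1  1
  row 2: 0  1  1  1  2  2  2  2  2  2
  row 3: 0  1  1  1  2  2  2  3  3  3
  row 4: 1  2  2  2  3  3  3  4  4  4
  row 5: 1  2  2  2  3  3  4  5  5  5
  row 6: 1  2  2  2  3  3  4  5  5  6
  row 7: 1  2  2  3  4  4  5  6  6  7
  row 8: 1  2  3  4  5  5  6  7  7  8
  row 9: 1  2  3  4  5  6  7  8  8  9
  row 10: 1  2  3  4  5  6  7  8  9  10

giving w = (2, 5, 8, 1, 7, 10, 4, 3, 6, 9) via Δ²R.

D(w) has 17 cells with 7 SE-corners; essential set:

[(3, 1, 0), (3, 4, 1), (3, 7, 2), (6, 4, 2), (6, 6, 3), (6, 9, 5), (7, 3, 2)]


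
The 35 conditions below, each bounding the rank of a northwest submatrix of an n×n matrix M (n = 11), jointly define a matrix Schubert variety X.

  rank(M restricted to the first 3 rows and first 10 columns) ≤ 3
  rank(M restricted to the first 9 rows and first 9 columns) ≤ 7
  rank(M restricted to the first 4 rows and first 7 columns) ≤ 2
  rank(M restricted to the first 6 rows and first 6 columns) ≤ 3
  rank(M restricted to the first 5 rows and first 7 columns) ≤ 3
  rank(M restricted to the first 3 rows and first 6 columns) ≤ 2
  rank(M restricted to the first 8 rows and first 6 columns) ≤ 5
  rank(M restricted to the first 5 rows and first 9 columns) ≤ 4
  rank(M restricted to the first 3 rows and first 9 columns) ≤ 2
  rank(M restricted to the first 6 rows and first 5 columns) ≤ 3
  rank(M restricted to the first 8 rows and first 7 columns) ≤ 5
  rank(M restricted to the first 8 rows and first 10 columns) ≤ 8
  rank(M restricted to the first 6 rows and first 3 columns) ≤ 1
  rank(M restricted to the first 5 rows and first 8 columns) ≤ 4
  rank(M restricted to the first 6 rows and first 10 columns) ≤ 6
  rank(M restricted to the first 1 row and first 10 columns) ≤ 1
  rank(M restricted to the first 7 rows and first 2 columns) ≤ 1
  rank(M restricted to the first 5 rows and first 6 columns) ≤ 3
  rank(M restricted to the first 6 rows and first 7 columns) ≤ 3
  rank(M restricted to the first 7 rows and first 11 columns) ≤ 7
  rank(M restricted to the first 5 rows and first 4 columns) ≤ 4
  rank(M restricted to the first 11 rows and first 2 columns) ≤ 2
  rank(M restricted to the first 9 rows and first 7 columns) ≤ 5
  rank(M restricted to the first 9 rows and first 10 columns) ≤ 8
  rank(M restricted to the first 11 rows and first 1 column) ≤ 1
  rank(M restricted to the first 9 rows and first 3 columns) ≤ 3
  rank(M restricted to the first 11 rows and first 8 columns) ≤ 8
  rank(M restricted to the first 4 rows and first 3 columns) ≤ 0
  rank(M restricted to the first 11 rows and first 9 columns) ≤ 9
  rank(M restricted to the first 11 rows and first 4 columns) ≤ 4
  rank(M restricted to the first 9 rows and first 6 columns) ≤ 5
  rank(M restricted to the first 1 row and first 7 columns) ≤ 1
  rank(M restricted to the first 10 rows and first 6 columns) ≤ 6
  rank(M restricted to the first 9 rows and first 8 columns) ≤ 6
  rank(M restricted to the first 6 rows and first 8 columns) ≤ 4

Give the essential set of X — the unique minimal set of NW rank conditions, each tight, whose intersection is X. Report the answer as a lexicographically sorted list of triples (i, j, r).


The tightest implied rank at each (i,j), from the 35 conditions:

  R[1]: 0, 0, 0, 1, 1, 1, 1, 1, 1, 1, 1
  R[2]: 0, 0, 0, 1, 2, 2, 2, 2, 2, 2, 2
  R[3]: 0, 0, 0, 1, 2, 2, 2, 2, 2, 3, 3
  R[4]: 0, 0, 0, 1, 2, 2, 2, 3, 3, 4, 4
  R[5]: 1, 1, 1, 2, 3, 3, 3, 4, 4, 5, 5
  R[6]: 1, 1, 1, 2, 3, 3, 3, 4, 5, 6, 6
  R[7]: 1, 1, 2, 3, 4, 4, 4, 5, 6, 7, 7
  R[8]: 1, 2, 3, 4, 5, 5, 5, 6, 7, 8, 8
  R[9]: 1, 2, 3, 4, 5, 5, 5, 6, 7, 8, 9
  R[10]: 1, 2, 3, 4, 5, 6, 6, 7, 8, 9, 10
  R[11]: 1, 2, 3, 4, 5, 6, 7, 8, 9, 10, 11

second differences of R give the permutation w = (4, 5, 10, 8, 1, 9, 3, 2, 11, 6, 7).

7 SE-corners of the 25-cell Rothe diagram give Ess(w):

[(3, 9, 2), (4, 3, 0), (4, 7, 2), (6, 3, 1), (6, 7, 3), (7, 2, 1), (9, 7, 5)]


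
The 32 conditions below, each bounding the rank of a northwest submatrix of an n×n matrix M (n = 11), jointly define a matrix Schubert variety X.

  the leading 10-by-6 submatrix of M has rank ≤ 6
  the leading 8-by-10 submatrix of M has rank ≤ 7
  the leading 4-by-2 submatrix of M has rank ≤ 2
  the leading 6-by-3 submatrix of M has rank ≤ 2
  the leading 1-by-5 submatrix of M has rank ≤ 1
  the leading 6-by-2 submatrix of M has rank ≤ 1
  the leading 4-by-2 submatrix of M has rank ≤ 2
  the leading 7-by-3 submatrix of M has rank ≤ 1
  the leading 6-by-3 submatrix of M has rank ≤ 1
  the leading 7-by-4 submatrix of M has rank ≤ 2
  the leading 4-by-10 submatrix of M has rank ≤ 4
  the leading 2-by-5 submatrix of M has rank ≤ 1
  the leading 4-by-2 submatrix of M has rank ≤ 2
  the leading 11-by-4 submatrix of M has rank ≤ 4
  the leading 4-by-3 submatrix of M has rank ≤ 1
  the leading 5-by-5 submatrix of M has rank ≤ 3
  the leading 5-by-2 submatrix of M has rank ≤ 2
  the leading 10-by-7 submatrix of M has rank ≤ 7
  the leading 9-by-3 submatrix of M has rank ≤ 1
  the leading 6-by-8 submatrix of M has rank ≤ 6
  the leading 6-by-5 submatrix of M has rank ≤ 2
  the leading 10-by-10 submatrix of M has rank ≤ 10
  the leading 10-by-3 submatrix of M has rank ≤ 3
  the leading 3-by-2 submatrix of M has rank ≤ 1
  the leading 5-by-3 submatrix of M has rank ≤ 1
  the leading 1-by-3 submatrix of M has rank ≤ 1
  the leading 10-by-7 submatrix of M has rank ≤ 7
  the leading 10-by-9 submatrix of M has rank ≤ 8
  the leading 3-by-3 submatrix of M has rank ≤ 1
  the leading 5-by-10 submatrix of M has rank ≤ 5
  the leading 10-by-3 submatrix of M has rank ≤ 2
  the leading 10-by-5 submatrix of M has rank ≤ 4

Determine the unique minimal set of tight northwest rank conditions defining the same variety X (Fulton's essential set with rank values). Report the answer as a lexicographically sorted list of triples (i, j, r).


Computing R[i][j] = min implied NW-rank bound (n=11, 32 conditions):

  1 1 1 1 1 1 1 1 1 1 1
  1 1 1 1 1 2 2 2 2 2 2
  1 1 1 2 2 3 3 3 3 3 3
  1 1 1 2 2 3 4 4 4 4 4
  1 1 1 2 2 3 4 5 5 5 5
  1 1 1 2 2 3 4 5 6 6 6
  1 1 1 2 3 4 5 6 7 7 7
  1 1 1 2 3 4 5 6 7 7 8
  1 1 1 2 3 4 5 6 7 8 9
  1 2 2 3 4 5 6 7 8 9 10
  1 2 3 4 5 6 7 8 9 10 11

so w = (1, 6, 4, 7, 8, 9, 5, 11, 10, 2, 3).

ℓ(w)=22; the 4 essential cells (i,j,r):

[(2, 5, 1), (6, 5, 2), (8, 10, 7), (9, 3, 1)]


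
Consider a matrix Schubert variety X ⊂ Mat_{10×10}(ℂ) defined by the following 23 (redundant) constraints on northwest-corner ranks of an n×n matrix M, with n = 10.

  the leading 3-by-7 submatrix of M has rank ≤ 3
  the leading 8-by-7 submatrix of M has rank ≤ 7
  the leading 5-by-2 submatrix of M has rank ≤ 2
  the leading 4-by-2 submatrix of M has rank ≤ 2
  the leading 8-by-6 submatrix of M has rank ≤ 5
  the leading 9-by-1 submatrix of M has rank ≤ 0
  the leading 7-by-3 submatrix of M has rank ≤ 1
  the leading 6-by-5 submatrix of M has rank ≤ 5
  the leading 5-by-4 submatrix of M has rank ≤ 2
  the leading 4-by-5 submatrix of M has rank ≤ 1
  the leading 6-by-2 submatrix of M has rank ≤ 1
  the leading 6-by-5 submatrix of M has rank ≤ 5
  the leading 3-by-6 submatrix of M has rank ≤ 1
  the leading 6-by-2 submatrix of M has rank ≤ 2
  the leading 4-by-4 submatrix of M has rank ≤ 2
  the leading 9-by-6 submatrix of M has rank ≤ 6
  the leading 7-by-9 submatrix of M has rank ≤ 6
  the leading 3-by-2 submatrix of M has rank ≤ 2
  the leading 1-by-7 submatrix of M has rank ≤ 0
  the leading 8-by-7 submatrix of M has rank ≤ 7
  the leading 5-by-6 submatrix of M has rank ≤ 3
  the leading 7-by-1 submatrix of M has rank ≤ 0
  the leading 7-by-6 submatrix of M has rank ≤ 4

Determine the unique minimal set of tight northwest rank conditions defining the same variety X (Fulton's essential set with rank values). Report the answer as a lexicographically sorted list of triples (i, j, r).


Recovering R(i,j) via the rank-extension bound from the 23 conditions:

  0, 0, 0, 0, 0, 0, 0, 1, 1, 1
  0, 1, 1, 1, 1, 1, 1, 2, 2, 2
  0, 1, 1, 1, 1, 1, 2, 3, 3, 3
  0, 1, 1, 1, 1, 2, 3, 4, 4, 4
  0, 1, 1, 2, 2, 3, 4, 5, 5, 5
  0, 1, 1, 2, 3, 4, 5, 6, 6, 6
  0, 1, 1, 2, 3, 4, 5, 6, 6, 7
  0, 1, 2, 3, 4, 5, 6, 7, 7, 8
  0, 1, 2, 3, 4, 5, 6, 7, 8, 9
  1, 2, 3, 4, 5, 6, 7, 8, 9, 10

the unique w with this rank table is (8, 2, 7, 6, 4, 5, 10, 3, 9, 1).

|D(w)|=26, |Ess(w)|=6:

[(1, 7, 0), (3, 6, 1), (4, 5, 1), (7, 3, 1), (7, 9, 6), (9, 1, 0)]


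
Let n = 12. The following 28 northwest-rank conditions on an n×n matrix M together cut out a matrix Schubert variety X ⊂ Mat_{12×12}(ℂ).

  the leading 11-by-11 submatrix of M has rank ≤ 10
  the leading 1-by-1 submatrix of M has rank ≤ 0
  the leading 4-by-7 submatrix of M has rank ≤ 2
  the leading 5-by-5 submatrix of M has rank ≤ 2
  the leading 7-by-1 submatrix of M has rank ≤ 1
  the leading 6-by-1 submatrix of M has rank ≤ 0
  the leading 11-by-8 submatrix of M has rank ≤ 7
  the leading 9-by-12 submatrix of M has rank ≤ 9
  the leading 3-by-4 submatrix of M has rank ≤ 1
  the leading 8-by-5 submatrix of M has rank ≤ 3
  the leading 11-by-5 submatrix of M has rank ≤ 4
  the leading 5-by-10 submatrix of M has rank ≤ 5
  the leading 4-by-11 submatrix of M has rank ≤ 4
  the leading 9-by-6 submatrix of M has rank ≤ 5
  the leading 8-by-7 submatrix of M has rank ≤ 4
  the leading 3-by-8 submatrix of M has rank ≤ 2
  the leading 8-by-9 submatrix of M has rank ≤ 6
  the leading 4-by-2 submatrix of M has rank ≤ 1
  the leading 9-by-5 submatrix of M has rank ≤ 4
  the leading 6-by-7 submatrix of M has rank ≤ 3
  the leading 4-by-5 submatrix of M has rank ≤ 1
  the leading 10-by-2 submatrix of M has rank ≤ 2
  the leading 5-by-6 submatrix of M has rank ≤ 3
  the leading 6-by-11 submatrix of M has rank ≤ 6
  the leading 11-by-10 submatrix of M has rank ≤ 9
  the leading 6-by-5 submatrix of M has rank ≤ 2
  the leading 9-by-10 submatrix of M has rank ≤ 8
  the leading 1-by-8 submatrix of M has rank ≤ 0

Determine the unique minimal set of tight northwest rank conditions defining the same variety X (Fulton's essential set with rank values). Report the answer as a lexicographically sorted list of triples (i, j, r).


Recovering R(i,j) via the rank-extension bound from the 28 conditions:

  row 1: 0 | 0 | 0 | 0 | 0 | 0 | 0 | 0 | 1 | 1 | 1 | 1
  row 2: 0 | 1 | 1 | 1 | 1 | 1 | 1 | 1 | 2 | 2 | 2 | 2
  row 3: 0 | 1 | 1 | 1 | 1 | 2 | 2 | 2 | 3 | 3 | 3 | 3
  row 4: 0 | 1 | 1 | 1 | 1 | 2 | 2 | 3 | 4 | 4 | 4 | 4
  row 5: 0 | 1 | 2 | 2 | 2 | 3 | 3 | 4 | 5 | 5 | 5 | 5
  row 6: 0 | 1 | 2 | 2 | 2 | 3 | 3 | 4 | 5 | 6 | 6 | 6
  row 7: 1 | 2 | 3 | 3 | 3 | 4 | 4 | 5 | 6 | 7 | 7 | 7
  row 8: 1 | 2 | 3 | 3 | 3 | 4 | 4 | 5 | 6 | 7 | 8 | 8
  row 9: 1 | 2 | 3 | 4 | 4 | 5 | 5 | 6 | 7 | 8 | 9 | 9
  row 10: 1 | 2 | 3 | 4 | 4 | 5 | 6 | 7 | 8 | 9 | 10 | 10
  row 11: 1 | 2 | 3 | 4 | 4 | 5 | 6 | 7 | 8 | 9 | 10 | 11
  row 12: 1 | 2 | 3 | 4 | 5 | 6 | 7 | 8 | 9 | 10 | 11 | 12

giving w = (9, 2, 6, 8, 3, 10, 1, 11, 4, 7, 12, 5) via Δ²R.

9 SE-corners of the 28-cell Rothe diagram give Ess(w):

[(1, 8, 0), (4, 5, 1), (4, 7, 2), (6, 1, 0), (6, 5, 2), (6, 7, 3), (8, 5, 3), (8, 7, 4), (11, 5, 4)]
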